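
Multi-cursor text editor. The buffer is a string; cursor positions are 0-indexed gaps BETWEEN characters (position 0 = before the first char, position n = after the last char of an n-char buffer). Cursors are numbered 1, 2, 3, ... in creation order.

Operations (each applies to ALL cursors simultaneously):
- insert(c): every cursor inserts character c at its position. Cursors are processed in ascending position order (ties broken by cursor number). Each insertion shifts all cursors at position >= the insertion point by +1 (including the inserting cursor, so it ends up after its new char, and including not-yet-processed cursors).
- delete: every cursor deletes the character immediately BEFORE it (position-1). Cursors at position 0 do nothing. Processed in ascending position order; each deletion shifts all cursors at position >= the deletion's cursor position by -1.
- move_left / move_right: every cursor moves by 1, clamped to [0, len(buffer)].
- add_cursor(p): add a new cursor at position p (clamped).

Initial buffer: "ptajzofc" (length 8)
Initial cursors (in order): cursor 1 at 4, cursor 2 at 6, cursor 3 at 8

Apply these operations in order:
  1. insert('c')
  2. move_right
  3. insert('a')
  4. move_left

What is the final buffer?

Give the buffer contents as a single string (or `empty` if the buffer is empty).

After op 1 (insert('c')): buffer="ptajczocfcc" (len 11), cursors c1@5 c2@8 c3@11, authorship ....1..2..3
After op 2 (move_right): buffer="ptajczocfcc" (len 11), cursors c1@6 c2@9 c3@11, authorship ....1..2..3
After op 3 (insert('a')): buffer="ptajczaocfacca" (len 14), cursors c1@7 c2@11 c3@14, authorship ....1.1.2.2.33
After op 4 (move_left): buffer="ptajczaocfacca" (len 14), cursors c1@6 c2@10 c3@13, authorship ....1.1.2.2.33

Answer: ptajczaocfacca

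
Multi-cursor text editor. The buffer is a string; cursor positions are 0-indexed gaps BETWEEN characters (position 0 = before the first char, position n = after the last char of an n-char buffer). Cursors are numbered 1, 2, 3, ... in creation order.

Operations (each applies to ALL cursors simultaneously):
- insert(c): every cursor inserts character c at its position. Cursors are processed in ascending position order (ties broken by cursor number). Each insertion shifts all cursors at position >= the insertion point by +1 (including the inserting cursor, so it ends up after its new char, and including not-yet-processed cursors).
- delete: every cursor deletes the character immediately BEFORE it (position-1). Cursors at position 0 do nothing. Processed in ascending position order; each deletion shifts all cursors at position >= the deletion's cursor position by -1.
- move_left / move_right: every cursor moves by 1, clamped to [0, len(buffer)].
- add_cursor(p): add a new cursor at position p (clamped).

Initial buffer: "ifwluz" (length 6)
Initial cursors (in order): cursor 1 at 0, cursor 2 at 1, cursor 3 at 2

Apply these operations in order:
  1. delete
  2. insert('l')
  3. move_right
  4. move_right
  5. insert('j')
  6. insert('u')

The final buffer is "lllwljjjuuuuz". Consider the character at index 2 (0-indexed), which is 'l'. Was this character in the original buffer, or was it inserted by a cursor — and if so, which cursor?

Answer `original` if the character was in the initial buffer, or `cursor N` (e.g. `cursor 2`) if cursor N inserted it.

Answer: cursor 3

Derivation:
After op 1 (delete): buffer="wluz" (len 4), cursors c1@0 c2@0 c3@0, authorship ....
After op 2 (insert('l')): buffer="lllwluz" (len 7), cursors c1@3 c2@3 c3@3, authorship 123....
After op 3 (move_right): buffer="lllwluz" (len 7), cursors c1@4 c2@4 c3@4, authorship 123....
After op 4 (move_right): buffer="lllwluz" (len 7), cursors c1@5 c2@5 c3@5, authorship 123....
After op 5 (insert('j')): buffer="lllwljjjuz" (len 10), cursors c1@8 c2@8 c3@8, authorship 123..123..
After op 6 (insert('u')): buffer="lllwljjjuuuuz" (len 13), cursors c1@11 c2@11 c3@11, authorship 123..123123..
Authorship (.=original, N=cursor N): 1 2 3 . . 1 2 3 1 2 3 . .
Index 2: author = 3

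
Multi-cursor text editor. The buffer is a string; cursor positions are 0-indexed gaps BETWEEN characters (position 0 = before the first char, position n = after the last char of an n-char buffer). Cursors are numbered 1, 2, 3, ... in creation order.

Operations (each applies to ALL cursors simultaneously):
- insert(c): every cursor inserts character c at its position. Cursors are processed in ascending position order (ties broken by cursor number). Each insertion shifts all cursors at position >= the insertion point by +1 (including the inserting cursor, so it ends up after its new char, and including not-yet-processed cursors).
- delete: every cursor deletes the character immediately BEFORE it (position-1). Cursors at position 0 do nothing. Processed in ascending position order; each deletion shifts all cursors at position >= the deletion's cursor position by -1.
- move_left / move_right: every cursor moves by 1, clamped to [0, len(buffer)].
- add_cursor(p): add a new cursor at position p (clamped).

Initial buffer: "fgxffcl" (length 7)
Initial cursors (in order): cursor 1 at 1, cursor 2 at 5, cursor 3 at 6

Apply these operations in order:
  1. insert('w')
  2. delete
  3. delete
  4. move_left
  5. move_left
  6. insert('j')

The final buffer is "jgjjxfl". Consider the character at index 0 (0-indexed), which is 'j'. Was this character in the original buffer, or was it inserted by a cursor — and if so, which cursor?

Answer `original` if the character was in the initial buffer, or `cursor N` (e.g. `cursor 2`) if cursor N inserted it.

After op 1 (insert('w')): buffer="fwgxffwcwl" (len 10), cursors c1@2 c2@7 c3@9, authorship .1....2.3.
After op 2 (delete): buffer="fgxffcl" (len 7), cursors c1@1 c2@5 c3@6, authorship .......
After op 3 (delete): buffer="gxfl" (len 4), cursors c1@0 c2@3 c3@3, authorship ....
After op 4 (move_left): buffer="gxfl" (len 4), cursors c1@0 c2@2 c3@2, authorship ....
After op 5 (move_left): buffer="gxfl" (len 4), cursors c1@0 c2@1 c3@1, authorship ....
After op 6 (insert('j')): buffer="jgjjxfl" (len 7), cursors c1@1 c2@4 c3@4, authorship 1.23...
Authorship (.=original, N=cursor N): 1 . 2 3 . . .
Index 0: author = 1

Answer: cursor 1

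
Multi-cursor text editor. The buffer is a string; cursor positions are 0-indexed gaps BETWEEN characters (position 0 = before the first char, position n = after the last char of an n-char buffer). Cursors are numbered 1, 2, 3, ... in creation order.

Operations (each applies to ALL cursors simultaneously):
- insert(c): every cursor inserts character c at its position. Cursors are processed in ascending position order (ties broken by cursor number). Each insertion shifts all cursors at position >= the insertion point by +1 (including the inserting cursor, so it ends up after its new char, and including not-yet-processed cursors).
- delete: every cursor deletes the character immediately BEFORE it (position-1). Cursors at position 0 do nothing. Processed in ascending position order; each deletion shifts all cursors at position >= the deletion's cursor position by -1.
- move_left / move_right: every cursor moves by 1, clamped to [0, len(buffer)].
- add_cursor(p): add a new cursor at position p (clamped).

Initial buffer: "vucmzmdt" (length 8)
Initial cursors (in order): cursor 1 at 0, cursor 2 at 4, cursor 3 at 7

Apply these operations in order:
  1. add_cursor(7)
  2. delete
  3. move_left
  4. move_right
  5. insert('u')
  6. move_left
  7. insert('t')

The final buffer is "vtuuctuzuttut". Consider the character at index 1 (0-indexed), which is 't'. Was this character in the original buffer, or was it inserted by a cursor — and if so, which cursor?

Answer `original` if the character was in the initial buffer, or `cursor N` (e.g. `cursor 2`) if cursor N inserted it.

After op 1 (add_cursor(7)): buffer="vucmzmdt" (len 8), cursors c1@0 c2@4 c3@7 c4@7, authorship ........
After op 2 (delete): buffer="vuczt" (len 5), cursors c1@0 c2@3 c3@4 c4@4, authorship .....
After op 3 (move_left): buffer="vuczt" (len 5), cursors c1@0 c2@2 c3@3 c4@3, authorship .....
After op 4 (move_right): buffer="vuczt" (len 5), cursors c1@1 c2@3 c3@4 c4@4, authorship .....
After op 5 (insert('u')): buffer="vuucuzuut" (len 9), cursors c1@2 c2@5 c3@8 c4@8, authorship .1..2.34.
After op 6 (move_left): buffer="vuucuzuut" (len 9), cursors c1@1 c2@4 c3@7 c4@7, authorship .1..2.34.
After op 7 (insert('t')): buffer="vtuuctuzuttut" (len 13), cursors c1@2 c2@6 c3@11 c4@11, authorship .11..22.3344.
Authorship (.=original, N=cursor N): . 1 1 . . 2 2 . 3 3 4 4 .
Index 1: author = 1

Answer: cursor 1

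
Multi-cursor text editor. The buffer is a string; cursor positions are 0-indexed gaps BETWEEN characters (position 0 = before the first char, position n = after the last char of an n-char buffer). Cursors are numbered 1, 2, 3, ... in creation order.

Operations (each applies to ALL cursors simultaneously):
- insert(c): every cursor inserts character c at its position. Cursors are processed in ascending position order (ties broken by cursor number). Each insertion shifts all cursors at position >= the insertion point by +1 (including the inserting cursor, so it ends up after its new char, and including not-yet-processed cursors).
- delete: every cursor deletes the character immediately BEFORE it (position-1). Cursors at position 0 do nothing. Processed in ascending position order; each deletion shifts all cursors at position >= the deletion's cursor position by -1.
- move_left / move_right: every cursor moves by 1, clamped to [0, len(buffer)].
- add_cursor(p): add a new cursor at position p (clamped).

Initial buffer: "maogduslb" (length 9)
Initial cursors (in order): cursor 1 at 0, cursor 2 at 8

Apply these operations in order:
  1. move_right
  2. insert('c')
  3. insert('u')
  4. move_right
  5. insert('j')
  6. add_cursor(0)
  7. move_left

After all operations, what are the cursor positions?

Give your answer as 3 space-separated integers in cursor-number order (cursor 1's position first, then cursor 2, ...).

Answer: 4 14 0

Derivation:
After op 1 (move_right): buffer="maogduslb" (len 9), cursors c1@1 c2@9, authorship .........
After op 2 (insert('c')): buffer="mcaogduslbc" (len 11), cursors c1@2 c2@11, authorship .1........2
After op 3 (insert('u')): buffer="mcuaogduslbcu" (len 13), cursors c1@3 c2@13, authorship .11........22
After op 4 (move_right): buffer="mcuaogduslbcu" (len 13), cursors c1@4 c2@13, authorship .11........22
After op 5 (insert('j')): buffer="mcuajogduslbcuj" (len 15), cursors c1@5 c2@15, authorship .11.1.......222
After op 6 (add_cursor(0)): buffer="mcuajogduslbcuj" (len 15), cursors c3@0 c1@5 c2@15, authorship .11.1.......222
After op 7 (move_left): buffer="mcuajogduslbcuj" (len 15), cursors c3@0 c1@4 c2@14, authorship .11.1.......222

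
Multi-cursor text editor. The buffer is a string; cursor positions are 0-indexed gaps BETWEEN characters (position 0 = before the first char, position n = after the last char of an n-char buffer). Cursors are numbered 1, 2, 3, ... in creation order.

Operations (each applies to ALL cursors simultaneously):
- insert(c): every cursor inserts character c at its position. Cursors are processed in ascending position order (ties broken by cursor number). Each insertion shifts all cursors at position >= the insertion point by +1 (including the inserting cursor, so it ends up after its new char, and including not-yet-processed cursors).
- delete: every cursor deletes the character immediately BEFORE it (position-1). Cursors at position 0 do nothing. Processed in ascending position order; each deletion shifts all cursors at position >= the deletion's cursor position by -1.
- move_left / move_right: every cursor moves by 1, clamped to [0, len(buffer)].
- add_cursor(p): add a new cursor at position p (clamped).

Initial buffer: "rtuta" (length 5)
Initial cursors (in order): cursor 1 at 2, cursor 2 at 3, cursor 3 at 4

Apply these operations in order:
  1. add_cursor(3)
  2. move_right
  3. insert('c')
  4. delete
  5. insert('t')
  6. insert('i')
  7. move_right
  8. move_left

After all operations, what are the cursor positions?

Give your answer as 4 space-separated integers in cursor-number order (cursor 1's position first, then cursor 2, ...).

After op 1 (add_cursor(3)): buffer="rtuta" (len 5), cursors c1@2 c2@3 c4@3 c3@4, authorship .....
After op 2 (move_right): buffer="rtuta" (len 5), cursors c1@3 c2@4 c4@4 c3@5, authorship .....
After op 3 (insert('c')): buffer="rtuctccac" (len 9), cursors c1@4 c2@7 c4@7 c3@9, authorship ...1.24.3
After op 4 (delete): buffer="rtuta" (len 5), cursors c1@3 c2@4 c4@4 c3@5, authorship .....
After op 5 (insert('t')): buffer="rtuttttat" (len 9), cursors c1@4 c2@7 c4@7 c3@9, authorship ...1.24.3
After op 6 (insert('i')): buffer="rtutitttiiati" (len 13), cursors c1@5 c2@10 c4@10 c3@13, authorship ...11.2424.33
After op 7 (move_right): buffer="rtutitttiiati" (len 13), cursors c1@6 c2@11 c4@11 c3@13, authorship ...11.2424.33
After op 8 (move_left): buffer="rtutitttiiati" (len 13), cursors c1@5 c2@10 c4@10 c3@12, authorship ...11.2424.33

Answer: 5 10 12 10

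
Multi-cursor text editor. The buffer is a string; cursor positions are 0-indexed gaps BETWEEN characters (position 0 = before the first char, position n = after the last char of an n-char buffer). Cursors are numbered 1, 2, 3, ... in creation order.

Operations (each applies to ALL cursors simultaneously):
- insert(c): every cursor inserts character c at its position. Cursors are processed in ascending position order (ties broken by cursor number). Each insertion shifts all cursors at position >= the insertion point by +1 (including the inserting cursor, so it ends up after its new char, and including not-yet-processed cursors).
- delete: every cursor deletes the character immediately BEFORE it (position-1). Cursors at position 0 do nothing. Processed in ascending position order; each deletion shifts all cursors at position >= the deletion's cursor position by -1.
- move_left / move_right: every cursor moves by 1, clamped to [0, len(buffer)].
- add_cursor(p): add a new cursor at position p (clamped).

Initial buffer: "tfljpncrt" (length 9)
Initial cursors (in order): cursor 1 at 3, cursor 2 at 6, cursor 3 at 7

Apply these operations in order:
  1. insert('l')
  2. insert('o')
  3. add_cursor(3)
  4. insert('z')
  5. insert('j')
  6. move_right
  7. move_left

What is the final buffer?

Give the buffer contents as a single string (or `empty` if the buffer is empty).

Answer: tflzjlozjjpnlozjclozjrt

Derivation:
After op 1 (insert('l')): buffer="tflljpnlclrt" (len 12), cursors c1@4 c2@8 c3@10, authorship ...1...2.3..
After op 2 (insert('o')): buffer="tfllojpnloclort" (len 15), cursors c1@5 c2@10 c3@13, authorship ...11...22.33..
After op 3 (add_cursor(3)): buffer="tfllojpnloclort" (len 15), cursors c4@3 c1@5 c2@10 c3@13, authorship ...11...22.33..
After op 4 (insert('z')): buffer="tflzlozjpnlozclozrt" (len 19), cursors c4@4 c1@7 c2@13 c3@17, authorship ...4111...222.333..
After op 5 (insert('j')): buffer="tflzjlozjjpnlozjclozjrt" (len 23), cursors c4@5 c1@9 c2@16 c3@21, authorship ...441111...2222.3333..
After op 6 (move_right): buffer="tflzjlozjjpnlozjclozjrt" (len 23), cursors c4@6 c1@10 c2@17 c3@22, authorship ...441111...2222.3333..
After op 7 (move_left): buffer="tflzjlozjjpnlozjclozjrt" (len 23), cursors c4@5 c1@9 c2@16 c3@21, authorship ...441111...2222.3333..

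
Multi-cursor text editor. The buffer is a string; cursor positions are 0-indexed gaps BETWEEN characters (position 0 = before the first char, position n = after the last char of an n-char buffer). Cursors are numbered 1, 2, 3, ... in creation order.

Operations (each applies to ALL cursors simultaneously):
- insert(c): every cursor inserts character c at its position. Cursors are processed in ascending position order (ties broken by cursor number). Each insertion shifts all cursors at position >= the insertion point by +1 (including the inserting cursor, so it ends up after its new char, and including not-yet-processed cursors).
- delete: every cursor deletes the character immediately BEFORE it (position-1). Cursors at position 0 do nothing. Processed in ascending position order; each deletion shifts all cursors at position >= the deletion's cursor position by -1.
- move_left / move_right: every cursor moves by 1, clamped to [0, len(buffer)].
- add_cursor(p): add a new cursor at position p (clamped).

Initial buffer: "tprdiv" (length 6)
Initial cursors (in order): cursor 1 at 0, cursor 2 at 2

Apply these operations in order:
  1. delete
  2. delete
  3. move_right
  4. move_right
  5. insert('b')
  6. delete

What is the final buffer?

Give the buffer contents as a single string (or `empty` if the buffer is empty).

Answer: rdiv

Derivation:
After op 1 (delete): buffer="trdiv" (len 5), cursors c1@0 c2@1, authorship .....
After op 2 (delete): buffer="rdiv" (len 4), cursors c1@0 c2@0, authorship ....
After op 3 (move_right): buffer="rdiv" (len 4), cursors c1@1 c2@1, authorship ....
After op 4 (move_right): buffer="rdiv" (len 4), cursors c1@2 c2@2, authorship ....
After op 5 (insert('b')): buffer="rdbbiv" (len 6), cursors c1@4 c2@4, authorship ..12..
After op 6 (delete): buffer="rdiv" (len 4), cursors c1@2 c2@2, authorship ....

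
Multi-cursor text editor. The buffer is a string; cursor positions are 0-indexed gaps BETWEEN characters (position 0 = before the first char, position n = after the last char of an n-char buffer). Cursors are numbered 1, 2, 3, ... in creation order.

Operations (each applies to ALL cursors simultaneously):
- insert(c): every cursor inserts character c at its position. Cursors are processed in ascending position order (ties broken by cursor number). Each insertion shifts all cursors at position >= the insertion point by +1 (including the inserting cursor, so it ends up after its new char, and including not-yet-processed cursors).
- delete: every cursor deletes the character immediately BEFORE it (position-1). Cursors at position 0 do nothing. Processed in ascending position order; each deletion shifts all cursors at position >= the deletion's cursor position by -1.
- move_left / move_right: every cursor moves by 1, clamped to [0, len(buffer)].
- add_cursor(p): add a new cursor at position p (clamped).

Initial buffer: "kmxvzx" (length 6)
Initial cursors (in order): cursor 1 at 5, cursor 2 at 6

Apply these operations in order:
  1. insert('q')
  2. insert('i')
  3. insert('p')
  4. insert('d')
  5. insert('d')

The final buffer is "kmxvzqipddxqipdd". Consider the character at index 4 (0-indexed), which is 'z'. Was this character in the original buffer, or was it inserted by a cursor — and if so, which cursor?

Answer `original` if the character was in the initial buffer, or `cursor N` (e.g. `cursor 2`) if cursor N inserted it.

After op 1 (insert('q')): buffer="kmxvzqxq" (len 8), cursors c1@6 c2@8, authorship .....1.2
After op 2 (insert('i')): buffer="kmxvzqixqi" (len 10), cursors c1@7 c2@10, authorship .....11.22
After op 3 (insert('p')): buffer="kmxvzqipxqip" (len 12), cursors c1@8 c2@12, authorship .....111.222
After op 4 (insert('d')): buffer="kmxvzqipdxqipd" (len 14), cursors c1@9 c2@14, authorship .....1111.2222
After op 5 (insert('d')): buffer="kmxvzqipddxqipdd" (len 16), cursors c1@10 c2@16, authorship .....11111.22222
Authorship (.=original, N=cursor N): . . . . . 1 1 1 1 1 . 2 2 2 2 2
Index 4: author = original

Answer: original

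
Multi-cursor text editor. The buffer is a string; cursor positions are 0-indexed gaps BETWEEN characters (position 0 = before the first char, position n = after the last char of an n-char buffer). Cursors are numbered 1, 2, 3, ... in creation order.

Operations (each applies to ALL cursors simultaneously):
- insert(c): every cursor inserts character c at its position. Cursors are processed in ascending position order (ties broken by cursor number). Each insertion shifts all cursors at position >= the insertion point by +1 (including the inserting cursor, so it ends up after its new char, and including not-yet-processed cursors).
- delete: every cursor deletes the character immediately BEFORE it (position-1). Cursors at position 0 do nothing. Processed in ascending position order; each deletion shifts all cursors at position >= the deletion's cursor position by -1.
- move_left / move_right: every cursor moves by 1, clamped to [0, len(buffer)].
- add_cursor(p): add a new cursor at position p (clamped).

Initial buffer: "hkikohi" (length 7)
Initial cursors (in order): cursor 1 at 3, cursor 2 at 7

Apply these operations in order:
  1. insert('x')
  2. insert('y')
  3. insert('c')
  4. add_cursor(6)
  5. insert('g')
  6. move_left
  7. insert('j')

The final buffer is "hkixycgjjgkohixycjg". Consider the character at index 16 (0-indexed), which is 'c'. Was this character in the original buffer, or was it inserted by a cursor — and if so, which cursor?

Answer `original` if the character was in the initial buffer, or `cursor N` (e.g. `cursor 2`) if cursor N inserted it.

Answer: cursor 2

Derivation:
After op 1 (insert('x')): buffer="hkixkohix" (len 9), cursors c1@4 c2@9, authorship ...1....2
After op 2 (insert('y')): buffer="hkixykohixy" (len 11), cursors c1@5 c2@11, authorship ...11....22
After op 3 (insert('c')): buffer="hkixyckohixyc" (len 13), cursors c1@6 c2@13, authorship ...111....222
After op 4 (add_cursor(6)): buffer="hkixyckohixyc" (len 13), cursors c1@6 c3@6 c2@13, authorship ...111....222
After op 5 (insert('g')): buffer="hkixycggkohixycg" (len 16), cursors c1@8 c3@8 c2@16, authorship ...11113....2222
After op 6 (move_left): buffer="hkixycggkohixycg" (len 16), cursors c1@7 c3@7 c2@15, authorship ...11113....2222
After op 7 (insert('j')): buffer="hkixycgjjgkohixycjg" (len 19), cursors c1@9 c3@9 c2@18, authorship ...1111133....22222
Authorship (.=original, N=cursor N): . . . 1 1 1 1 1 3 3 . . . . 2 2 2 2 2
Index 16: author = 2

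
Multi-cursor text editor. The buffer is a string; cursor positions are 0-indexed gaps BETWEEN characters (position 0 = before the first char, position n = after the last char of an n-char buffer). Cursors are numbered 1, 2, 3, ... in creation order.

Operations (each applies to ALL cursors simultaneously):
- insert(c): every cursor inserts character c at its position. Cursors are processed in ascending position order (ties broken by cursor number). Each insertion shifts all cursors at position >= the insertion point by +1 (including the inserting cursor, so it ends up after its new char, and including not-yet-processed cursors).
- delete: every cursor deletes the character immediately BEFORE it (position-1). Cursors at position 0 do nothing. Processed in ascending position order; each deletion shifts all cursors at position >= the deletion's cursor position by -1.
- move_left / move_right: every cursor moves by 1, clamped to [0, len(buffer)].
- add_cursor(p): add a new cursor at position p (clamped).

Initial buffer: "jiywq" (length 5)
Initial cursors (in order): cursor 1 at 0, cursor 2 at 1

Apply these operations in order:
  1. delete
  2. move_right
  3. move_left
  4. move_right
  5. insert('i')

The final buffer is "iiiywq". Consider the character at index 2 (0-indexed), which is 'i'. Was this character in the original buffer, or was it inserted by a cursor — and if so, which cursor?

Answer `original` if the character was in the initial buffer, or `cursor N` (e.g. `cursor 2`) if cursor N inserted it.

After op 1 (delete): buffer="iywq" (len 4), cursors c1@0 c2@0, authorship ....
After op 2 (move_right): buffer="iywq" (len 4), cursors c1@1 c2@1, authorship ....
After op 3 (move_left): buffer="iywq" (len 4), cursors c1@0 c2@0, authorship ....
After op 4 (move_right): buffer="iywq" (len 4), cursors c1@1 c2@1, authorship ....
After op 5 (insert('i')): buffer="iiiywq" (len 6), cursors c1@3 c2@3, authorship .12...
Authorship (.=original, N=cursor N): . 1 2 . . .
Index 2: author = 2

Answer: cursor 2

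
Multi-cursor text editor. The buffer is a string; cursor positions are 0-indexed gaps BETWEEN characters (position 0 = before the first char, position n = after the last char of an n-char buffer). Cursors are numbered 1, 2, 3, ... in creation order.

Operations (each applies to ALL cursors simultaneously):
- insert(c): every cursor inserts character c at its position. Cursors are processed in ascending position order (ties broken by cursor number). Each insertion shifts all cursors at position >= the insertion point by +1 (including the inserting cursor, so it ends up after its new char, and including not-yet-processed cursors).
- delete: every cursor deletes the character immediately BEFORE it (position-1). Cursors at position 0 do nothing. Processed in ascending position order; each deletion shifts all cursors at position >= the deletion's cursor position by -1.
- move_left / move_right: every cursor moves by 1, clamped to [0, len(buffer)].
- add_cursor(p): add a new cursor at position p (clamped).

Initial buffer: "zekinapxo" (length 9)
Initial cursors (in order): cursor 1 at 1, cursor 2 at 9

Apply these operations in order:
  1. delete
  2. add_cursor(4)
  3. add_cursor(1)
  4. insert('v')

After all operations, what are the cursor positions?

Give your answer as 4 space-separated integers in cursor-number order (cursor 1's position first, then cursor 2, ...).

After op 1 (delete): buffer="ekinapx" (len 7), cursors c1@0 c2@7, authorship .......
After op 2 (add_cursor(4)): buffer="ekinapx" (len 7), cursors c1@0 c3@4 c2@7, authorship .......
After op 3 (add_cursor(1)): buffer="ekinapx" (len 7), cursors c1@0 c4@1 c3@4 c2@7, authorship .......
After op 4 (insert('v')): buffer="vevkinvapxv" (len 11), cursors c1@1 c4@3 c3@7 c2@11, authorship 1.4...3...2

Answer: 1 11 7 3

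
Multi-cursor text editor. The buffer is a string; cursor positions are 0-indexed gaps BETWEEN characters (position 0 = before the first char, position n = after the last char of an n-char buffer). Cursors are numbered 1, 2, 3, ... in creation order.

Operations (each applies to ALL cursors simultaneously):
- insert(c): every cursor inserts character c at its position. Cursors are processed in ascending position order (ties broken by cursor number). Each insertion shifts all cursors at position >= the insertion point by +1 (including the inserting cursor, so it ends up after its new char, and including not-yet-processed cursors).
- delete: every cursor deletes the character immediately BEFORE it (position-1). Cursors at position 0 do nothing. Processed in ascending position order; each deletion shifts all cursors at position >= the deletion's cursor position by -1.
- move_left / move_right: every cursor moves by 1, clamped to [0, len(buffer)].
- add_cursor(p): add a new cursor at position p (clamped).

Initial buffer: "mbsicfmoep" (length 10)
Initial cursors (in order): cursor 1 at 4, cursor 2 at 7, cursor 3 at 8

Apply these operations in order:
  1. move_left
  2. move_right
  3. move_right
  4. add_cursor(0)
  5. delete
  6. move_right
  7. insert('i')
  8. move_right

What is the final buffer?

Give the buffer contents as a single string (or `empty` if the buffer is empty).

Answer: mibsifimpii

Derivation:
After op 1 (move_left): buffer="mbsicfmoep" (len 10), cursors c1@3 c2@6 c3@7, authorship ..........
After op 2 (move_right): buffer="mbsicfmoep" (len 10), cursors c1@4 c2@7 c3@8, authorship ..........
After op 3 (move_right): buffer="mbsicfmoep" (len 10), cursors c1@5 c2@8 c3@9, authorship ..........
After op 4 (add_cursor(0)): buffer="mbsicfmoep" (len 10), cursors c4@0 c1@5 c2@8 c3@9, authorship ..........
After op 5 (delete): buffer="mbsifmp" (len 7), cursors c4@0 c1@4 c2@6 c3@6, authorship .......
After op 6 (move_right): buffer="mbsifmp" (len 7), cursors c4@1 c1@5 c2@7 c3@7, authorship .......
After op 7 (insert('i')): buffer="mibsifimpii" (len 11), cursors c4@2 c1@7 c2@11 c3@11, authorship .4....1..23
After op 8 (move_right): buffer="mibsifimpii" (len 11), cursors c4@3 c1@8 c2@11 c3@11, authorship .4....1..23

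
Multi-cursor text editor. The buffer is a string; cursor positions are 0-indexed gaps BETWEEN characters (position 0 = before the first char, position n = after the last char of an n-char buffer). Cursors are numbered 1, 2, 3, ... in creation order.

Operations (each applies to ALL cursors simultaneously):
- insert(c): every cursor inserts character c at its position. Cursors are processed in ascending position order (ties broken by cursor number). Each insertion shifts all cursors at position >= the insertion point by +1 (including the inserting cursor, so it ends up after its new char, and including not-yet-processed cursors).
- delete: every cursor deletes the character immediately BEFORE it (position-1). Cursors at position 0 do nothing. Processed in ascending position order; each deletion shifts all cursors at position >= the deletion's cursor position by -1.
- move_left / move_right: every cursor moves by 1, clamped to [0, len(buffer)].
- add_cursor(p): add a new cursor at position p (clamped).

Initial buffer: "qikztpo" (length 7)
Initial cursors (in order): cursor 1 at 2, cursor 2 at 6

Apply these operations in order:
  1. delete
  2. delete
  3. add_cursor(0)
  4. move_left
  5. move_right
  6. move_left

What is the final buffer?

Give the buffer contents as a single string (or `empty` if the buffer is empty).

After op 1 (delete): buffer="qkzto" (len 5), cursors c1@1 c2@4, authorship .....
After op 2 (delete): buffer="kzo" (len 3), cursors c1@0 c2@2, authorship ...
After op 3 (add_cursor(0)): buffer="kzo" (len 3), cursors c1@0 c3@0 c2@2, authorship ...
After op 4 (move_left): buffer="kzo" (len 3), cursors c1@0 c3@0 c2@1, authorship ...
After op 5 (move_right): buffer="kzo" (len 3), cursors c1@1 c3@1 c2@2, authorship ...
After op 6 (move_left): buffer="kzo" (len 3), cursors c1@0 c3@0 c2@1, authorship ...

Answer: kzo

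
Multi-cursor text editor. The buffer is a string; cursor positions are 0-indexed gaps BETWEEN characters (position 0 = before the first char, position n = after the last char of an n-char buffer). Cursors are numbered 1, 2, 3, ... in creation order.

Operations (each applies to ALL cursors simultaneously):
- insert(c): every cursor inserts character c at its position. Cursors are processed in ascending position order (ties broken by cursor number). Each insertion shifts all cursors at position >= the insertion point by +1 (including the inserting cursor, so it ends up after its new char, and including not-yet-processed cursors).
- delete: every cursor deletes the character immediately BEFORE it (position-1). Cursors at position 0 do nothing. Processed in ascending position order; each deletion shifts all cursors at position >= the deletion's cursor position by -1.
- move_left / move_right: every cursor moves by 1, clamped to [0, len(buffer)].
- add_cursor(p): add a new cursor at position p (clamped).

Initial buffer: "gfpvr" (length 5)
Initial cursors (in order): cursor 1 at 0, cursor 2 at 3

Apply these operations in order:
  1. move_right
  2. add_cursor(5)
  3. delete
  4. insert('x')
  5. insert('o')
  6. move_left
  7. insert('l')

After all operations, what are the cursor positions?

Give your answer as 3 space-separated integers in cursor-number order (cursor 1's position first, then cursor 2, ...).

Answer: 2 10 10

Derivation:
After op 1 (move_right): buffer="gfpvr" (len 5), cursors c1@1 c2@4, authorship .....
After op 2 (add_cursor(5)): buffer="gfpvr" (len 5), cursors c1@1 c2@4 c3@5, authorship .....
After op 3 (delete): buffer="fp" (len 2), cursors c1@0 c2@2 c3@2, authorship ..
After op 4 (insert('x')): buffer="xfpxx" (len 5), cursors c1@1 c2@5 c3@5, authorship 1..23
After op 5 (insert('o')): buffer="xofpxxoo" (len 8), cursors c1@2 c2@8 c3@8, authorship 11..2323
After op 6 (move_left): buffer="xofpxxoo" (len 8), cursors c1@1 c2@7 c3@7, authorship 11..2323
After op 7 (insert('l')): buffer="xlofpxxollo" (len 11), cursors c1@2 c2@10 c3@10, authorship 111..232233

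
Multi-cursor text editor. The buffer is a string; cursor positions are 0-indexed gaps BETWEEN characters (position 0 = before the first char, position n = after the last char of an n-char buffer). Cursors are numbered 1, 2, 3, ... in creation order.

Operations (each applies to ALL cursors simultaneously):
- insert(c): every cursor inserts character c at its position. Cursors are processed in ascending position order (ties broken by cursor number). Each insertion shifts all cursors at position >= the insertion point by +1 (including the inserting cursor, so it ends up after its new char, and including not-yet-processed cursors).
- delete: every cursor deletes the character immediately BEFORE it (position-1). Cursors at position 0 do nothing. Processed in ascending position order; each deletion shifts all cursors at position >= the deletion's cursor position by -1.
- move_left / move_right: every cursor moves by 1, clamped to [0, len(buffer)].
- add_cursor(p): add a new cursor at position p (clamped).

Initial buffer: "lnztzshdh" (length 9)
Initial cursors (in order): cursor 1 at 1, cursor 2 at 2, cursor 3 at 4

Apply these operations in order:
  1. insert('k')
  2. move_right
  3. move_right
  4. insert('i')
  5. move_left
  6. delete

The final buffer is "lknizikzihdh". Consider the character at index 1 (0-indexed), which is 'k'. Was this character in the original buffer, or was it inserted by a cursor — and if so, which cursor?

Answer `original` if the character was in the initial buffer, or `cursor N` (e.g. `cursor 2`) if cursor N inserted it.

After op 1 (insert('k')): buffer="lknkztkzshdh" (len 12), cursors c1@2 c2@4 c3@7, authorship .1.2..3.....
After op 2 (move_right): buffer="lknkztkzshdh" (len 12), cursors c1@3 c2@5 c3@8, authorship .1.2..3.....
After op 3 (move_right): buffer="lknkztkzshdh" (len 12), cursors c1@4 c2@6 c3@9, authorship .1.2..3.....
After op 4 (insert('i')): buffer="lknkiztikzsihdh" (len 15), cursors c1@5 c2@8 c3@12, authorship .1.21..23..3...
After op 5 (move_left): buffer="lknkiztikzsihdh" (len 15), cursors c1@4 c2@7 c3@11, authorship .1.21..23..3...
After op 6 (delete): buffer="lknizikzihdh" (len 12), cursors c1@3 c2@5 c3@8, authorship .1.1.23.3...
Authorship (.=original, N=cursor N): . 1 . 1 . 2 3 . 3 . . .
Index 1: author = 1

Answer: cursor 1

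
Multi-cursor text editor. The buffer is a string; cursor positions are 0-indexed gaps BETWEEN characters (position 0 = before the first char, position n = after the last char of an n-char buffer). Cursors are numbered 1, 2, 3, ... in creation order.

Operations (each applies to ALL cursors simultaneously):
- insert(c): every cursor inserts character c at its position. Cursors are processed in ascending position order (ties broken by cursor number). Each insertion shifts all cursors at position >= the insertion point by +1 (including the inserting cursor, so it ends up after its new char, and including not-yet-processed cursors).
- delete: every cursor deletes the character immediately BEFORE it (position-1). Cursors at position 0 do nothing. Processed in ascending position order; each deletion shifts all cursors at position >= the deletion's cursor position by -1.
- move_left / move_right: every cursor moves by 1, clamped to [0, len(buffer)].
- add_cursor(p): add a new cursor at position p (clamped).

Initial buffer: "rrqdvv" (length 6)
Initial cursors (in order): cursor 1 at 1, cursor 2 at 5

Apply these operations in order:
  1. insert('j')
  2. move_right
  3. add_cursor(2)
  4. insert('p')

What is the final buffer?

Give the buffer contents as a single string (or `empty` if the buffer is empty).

After op 1 (insert('j')): buffer="rjrqdvjv" (len 8), cursors c1@2 c2@7, authorship .1....2.
After op 2 (move_right): buffer="rjrqdvjv" (len 8), cursors c1@3 c2@8, authorship .1....2.
After op 3 (add_cursor(2)): buffer="rjrqdvjv" (len 8), cursors c3@2 c1@3 c2@8, authorship .1....2.
After op 4 (insert('p')): buffer="rjprpqdvjvp" (len 11), cursors c3@3 c1@5 c2@11, authorship .13.1...2.2

Answer: rjprpqdvjvp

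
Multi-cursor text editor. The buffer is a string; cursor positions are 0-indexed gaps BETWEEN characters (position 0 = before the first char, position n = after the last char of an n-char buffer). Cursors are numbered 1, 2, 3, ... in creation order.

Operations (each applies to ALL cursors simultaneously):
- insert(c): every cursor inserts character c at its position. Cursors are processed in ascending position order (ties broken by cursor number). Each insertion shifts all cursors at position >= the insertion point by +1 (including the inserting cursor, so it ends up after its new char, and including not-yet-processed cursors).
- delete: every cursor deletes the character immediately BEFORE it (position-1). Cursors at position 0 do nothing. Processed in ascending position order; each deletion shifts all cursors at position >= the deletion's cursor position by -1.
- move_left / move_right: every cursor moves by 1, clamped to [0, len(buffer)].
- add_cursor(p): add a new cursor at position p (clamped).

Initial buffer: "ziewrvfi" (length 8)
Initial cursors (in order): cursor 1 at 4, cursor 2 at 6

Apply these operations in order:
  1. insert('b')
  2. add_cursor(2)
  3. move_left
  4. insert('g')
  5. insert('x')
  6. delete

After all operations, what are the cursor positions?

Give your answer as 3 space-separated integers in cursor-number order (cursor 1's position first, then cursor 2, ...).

After op 1 (insert('b')): buffer="ziewbrvbfi" (len 10), cursors c1@5 c2@8, authorship ....1..2..
After op 2 (add_cursor(2)): buffer="ziewbrvbfi" (len 10), cursors c3@2 c1@5 c2@8, authorship ....1..2..
After op 3 (move_left): buffer="ziewbrvbfi" (len 10), cursors c3@1 c1@4 c2@7, authorship ....1..2..
After op 4 (insert('g')): buffer="zgiewgbrvgbfi" (len 13), cursors c3@2 c1@6 c2@10, authorship .3...11..22..
After op 5 (insert('x')): buffer="zgxiewgxbrvgxbfi" (len 16), cursors c3@3 c1@8 c2@13, authorship .33...111..222..
After op 6 (delete): buffer="zgiewgbrvgbfi" (len 13), cursors c3@2 c1@6 c2@10, authorship .3...11..22..

Answer: 6 10 2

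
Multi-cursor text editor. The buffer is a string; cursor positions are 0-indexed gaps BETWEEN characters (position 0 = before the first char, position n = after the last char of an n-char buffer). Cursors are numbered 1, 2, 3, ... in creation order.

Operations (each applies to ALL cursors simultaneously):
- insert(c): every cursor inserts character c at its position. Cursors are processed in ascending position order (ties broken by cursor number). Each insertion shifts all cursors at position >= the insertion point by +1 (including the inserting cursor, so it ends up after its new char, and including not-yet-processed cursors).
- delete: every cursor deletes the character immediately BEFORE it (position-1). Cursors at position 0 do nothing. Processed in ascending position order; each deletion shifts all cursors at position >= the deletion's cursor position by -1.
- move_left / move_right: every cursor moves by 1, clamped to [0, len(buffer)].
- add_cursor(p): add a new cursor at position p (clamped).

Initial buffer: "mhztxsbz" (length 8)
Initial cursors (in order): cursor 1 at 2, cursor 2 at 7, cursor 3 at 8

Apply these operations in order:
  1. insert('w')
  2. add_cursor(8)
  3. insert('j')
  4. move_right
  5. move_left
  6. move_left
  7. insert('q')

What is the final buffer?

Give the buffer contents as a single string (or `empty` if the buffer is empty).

After op 1 (insert('w')): buffer="mhwztxsbwzw" (len 11), cursors c1@3 c2@9 c3@11, authorship ..1.....2.3
After op 2 (add_cursor(8)): buffer="mhwztxsbwzw" (len 11), cursors c1@3 c4@8 c2@9 c3@11, authorship ..1.....2.3
After op 3 (insert('j')): buffer="mhwjztxsbjwjzwj" (len 15), cursors c1@4 c4@10 c2@12 c3@15, authorship ..11.....422.33
After op 4 (move_right): buffer="mhwjztxsbjwjzwj" (len 15), cursors c1@5 c4@11 c2@13 c3@15, authorship ..11.....422.33
After op 5 (move_left): buffer="mhwjztxsbjwjzwj" (len 15), cursors c1@4 c4@10 c2@12 c3@14, authorship ..11.....422.33
After op 6 (move_left): buffer="mhwjztxsbjwjzwj" (len 15), cursors c1@3 c4@9 c2@11 c3@13, authorship ..11.....422.33
After op 7 (insert('q')): buffer="mhwqjztxsbqjwqjzqwj" (len 19), cursors c1@4 c4@11 c2@14 c3@17, authorship ..111.....44222.333

Answer: mhwqjztxsbqjwqjzqwj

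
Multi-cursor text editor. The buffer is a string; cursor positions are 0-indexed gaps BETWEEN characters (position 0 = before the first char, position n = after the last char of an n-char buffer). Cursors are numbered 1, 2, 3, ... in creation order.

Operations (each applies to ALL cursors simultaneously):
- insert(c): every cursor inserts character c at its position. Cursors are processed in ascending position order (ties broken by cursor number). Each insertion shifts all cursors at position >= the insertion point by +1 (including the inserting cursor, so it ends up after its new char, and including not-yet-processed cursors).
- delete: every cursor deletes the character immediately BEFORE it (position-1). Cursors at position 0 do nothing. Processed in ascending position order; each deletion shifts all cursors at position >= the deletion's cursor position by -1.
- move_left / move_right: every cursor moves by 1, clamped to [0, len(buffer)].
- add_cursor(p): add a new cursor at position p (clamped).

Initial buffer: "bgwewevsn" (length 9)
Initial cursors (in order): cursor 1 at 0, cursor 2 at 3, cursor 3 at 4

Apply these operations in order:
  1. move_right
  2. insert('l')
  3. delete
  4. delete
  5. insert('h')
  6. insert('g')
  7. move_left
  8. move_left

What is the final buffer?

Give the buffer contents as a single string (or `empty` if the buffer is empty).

Answer: hggwhhggevsn

Derivation:
After op 1 (move_right): buffer="bgwewevsn" (len 9), cursors c1@1 c2@4 c3@5, authorship .........
After op 2 (insert('l')): buffer="blgwelwlevsn" (len 12), cursors c1@2 c2@6 c3@8, authorship .1...2.3....
After op 3 (delete): buffer="bgwewevsn" (len 9), cursors c1@1 c2@4 c3@5, authorship .........
After op 4 (delete): buffer="gwevsn" (len 6), cursors c1@0 c2@2 c3@2, authorship ......
After op 5 (insert('h')): buffer="hgwhhevsn" (len 9), cursors c1@1 c2@5 c3@5, authorship 1..23....
After op 6 (insert('g')): buffer="hggwhhggevsn" (len 12), cursors c1@2 c2@8 c3@8, authorship 11..2323....
After op 7 (move_left): buffer="hggwhhggevsn" (len 12), cursors c1@1 c2@7 c3@7, authorship 11..2323....
After op 8 (move_left): buffer="hggwhhggevsn" (len 12), cursors c1@0 c2@6 c3@6, authorship 11..2323....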